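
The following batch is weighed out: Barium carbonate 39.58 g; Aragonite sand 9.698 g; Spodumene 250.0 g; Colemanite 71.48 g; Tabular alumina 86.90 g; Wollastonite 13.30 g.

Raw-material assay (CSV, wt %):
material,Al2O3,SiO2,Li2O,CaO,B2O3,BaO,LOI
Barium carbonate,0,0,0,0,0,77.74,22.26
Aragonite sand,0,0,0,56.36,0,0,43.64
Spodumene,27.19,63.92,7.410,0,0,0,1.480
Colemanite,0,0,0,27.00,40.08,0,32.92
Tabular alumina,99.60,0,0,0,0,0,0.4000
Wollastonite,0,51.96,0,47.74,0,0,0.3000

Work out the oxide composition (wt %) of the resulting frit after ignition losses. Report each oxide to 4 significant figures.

The intermediate values are displayed, with 4-significant-figure rounding, in the working. Each numeric step maintains exact precision end to end — exactly one rounding goes into every reported result; the derived quantities, including six oxide percentages, totals, yield, LOI, glass mass, are rebuilt from the weighed amounts on 430.3 g of glass at full precision, as they appear in the problem or answer text.
Oxide-by-oxide delivered mass:
  Al2O3: 250.0·0.2719 + 86.90·0.9960 = 154.5 g
  SiO2: 250.0·0.6392 + 13.30·0.5196 = 166.7 g
  Li2O: 250.0·0.07410 = 18.52 g
  CaO: 9.698·0.5636 + 71.48·0.2700 + 13.30·0.4774 = 31.11 g
  B2O3: 71.48·0.4008 = 28.65 g
  BaO: 39.58·0.7774 = 30.77 g
LOI: 39.58·0.2226 + 9.698·0.4364 + 250.0·0.01480 + 71.48·0.3292 + 86.90·0.004000 + 13.30·0.003000 = 40.66 g
Net of LOI, the glass mass = 471.0 − 40.66 = 430.3 g (= Σ oxide masses)
wt % = oxide mass / glass mass × 100

Glass mass = 430.3 g (batch 471.0 − LOI 40.66).
Composition: Al2O3 35.91%, SiO2 38.74%, Li2O 4.305%, CaO 7.231%, B2O3 6.658%, BaO 7.151%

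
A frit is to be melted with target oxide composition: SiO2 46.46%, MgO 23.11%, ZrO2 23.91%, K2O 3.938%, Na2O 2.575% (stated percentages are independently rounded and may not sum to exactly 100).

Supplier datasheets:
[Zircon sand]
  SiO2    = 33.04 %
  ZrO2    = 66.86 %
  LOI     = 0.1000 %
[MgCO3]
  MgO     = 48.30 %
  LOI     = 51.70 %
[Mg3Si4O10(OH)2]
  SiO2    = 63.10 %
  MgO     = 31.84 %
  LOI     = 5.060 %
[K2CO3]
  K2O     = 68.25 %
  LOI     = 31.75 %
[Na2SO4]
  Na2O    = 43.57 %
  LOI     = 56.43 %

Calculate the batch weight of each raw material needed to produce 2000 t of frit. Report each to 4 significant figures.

Intermediates are shown rounded to four significant figures at each printed step. All internal work holds full precision at all times. Every reported number carries a single rounding; the derived quantities are recomputed using the weight values on 2000 t of glass at exact precision (yield, ignition loss, net glass mass, totals, five oxide percentages) as set out in the problem or answer text.
Oxide mass targets, per 2000 t frit:
  SiO2: 46.46% × 2000 = 929.2 t
  MgO: 23.11% × 2000 = 462.2 t
  ZrO2: 23.91% × 2000 = 478.2 t
  K2O: 3.938% × 2000 = 78.76 t
  Na2O: 2.575% × 2000 = 51.50 t
Sums-versus-targets review on the weights just shown, for the quoted basis mass (summed amounts equal target values exact up to rounding of places):
  SiO2: 715.2·0.3304 + 1098·0.6310 = 929.1 t (target 929.2 t)
  MgO: 233.1·0.4830 + 1098·0.3184 = 462.2 t (target 462.2 t)
  ZrO2: 715.2·0.6686 = 478.2 t (target 478.2 t)
  K2O: 115.4·0.6825 = 78.76 t (target 78.76 t)
  Na2O: 118.2·0.4357 = 51.50 t (target 51.50 t)
Glass-mass bookkeeping: Σ batch − LOI loss = 2000 t (the Σ of target masses is 2000 t; against the stated basis, 2000 t — deltas are rounding alone).
Batch grand total — Σ batch = 2280 t; LOI loss = Σ batch·LOI = 280.1 t; yield: glass divided by total = 87.71%.

Batch per 2000 t frit:
  Zircon sand: 715.2 t
  MgCO3: 233.1 t
  Mg3Si4O10(OH)2: 1098 t
  K2CO3: 115.4 t
  Na2SO4: 118.2 t
Total batch = 2280 t; LOI loss = 280.1 t; yield = 87.71%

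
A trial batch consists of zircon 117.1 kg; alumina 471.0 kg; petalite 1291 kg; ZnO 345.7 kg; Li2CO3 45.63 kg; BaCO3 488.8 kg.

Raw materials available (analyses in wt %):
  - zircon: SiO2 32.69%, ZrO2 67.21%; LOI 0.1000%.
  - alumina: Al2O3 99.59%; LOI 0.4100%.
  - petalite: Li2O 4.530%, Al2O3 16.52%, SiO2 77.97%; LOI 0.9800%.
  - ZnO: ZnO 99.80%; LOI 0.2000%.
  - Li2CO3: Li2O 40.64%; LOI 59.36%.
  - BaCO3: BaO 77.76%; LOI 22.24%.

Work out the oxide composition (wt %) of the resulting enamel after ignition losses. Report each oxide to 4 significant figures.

Every computation runs at full precision in all steps — mid-chain values are shown (rounded to four significant figures) at each printed step — exactly one rounding goes into every reported value; derived quantities are carried using the weight values per 2608 kg of glass at exact precision (the six compositions, net glass mass, LOI, yield, totals), as given in the problem or the answer.
Oxide-by-oxide delivered mass:
  ZnO: 345.7·0.9980 = 345.0 kg
  Li2O: 1291·0.04530 + 45.63·0.4064 = 77.03 kg
  Al2O3: 471.0·0.9959 + 1291·0.1652 = 682.3 kg
  BaO: 488.8·0.7776 = 380.1 kg
  SiO2: 117.1·0.3269 + 1291·0.7797 = 1045 kg
  ZrO2: 117.1·0.6721 = 78.70 kg
LOI: 117.1·0.001000 + 471.0·0.004100 + 1291·0.009800 + 345.7·0.002000 + 45.63·0.5936 + 488.8·0.2224 = 151.2 kg
batch − LOI leaves glass = 2759 − 151.2 = 2608 kg (= the summed oxide contributions)
each oxide over glass, ×100, is wt %

Glass mass = 2608 kg (batch 2759 − LOI 151.2).
Composition: ZnO 13.23%, Li2O 2.953%, Al2O3 26.16%, BaO 14.57%, SiO2 40.06%, ZrO2 3.018%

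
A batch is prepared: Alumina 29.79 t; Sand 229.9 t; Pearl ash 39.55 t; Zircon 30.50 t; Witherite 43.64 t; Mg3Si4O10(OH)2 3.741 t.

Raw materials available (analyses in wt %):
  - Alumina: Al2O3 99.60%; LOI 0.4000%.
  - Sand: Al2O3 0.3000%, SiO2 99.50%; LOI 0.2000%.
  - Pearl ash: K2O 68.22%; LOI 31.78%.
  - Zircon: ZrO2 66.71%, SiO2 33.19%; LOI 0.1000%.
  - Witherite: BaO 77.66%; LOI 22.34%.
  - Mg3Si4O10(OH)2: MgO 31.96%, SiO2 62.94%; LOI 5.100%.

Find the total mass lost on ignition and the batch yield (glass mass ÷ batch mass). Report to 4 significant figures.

All arithmetic holds full precision throughout — values along the way are shown with 4-significant-digit rounding across the worked steps — every reported number includes exactly one rounding. The derived quantities are recomputed at exact precision (totals, glass mass, the yield, LOI, six oxide percentages) starting from the weights on 354.0 t of glass as set out in the question or the answer.
Per-material ignition loss:
  Alumina: 29.79 × 0.004000 = 0.1192 t
  Sand: 229.9 × 0.002000 = 0.4598 t
  Pearl ash: 39.55 × 0.3178 = 12.57 t
  Zircon: 30.50 × 0.001000 = 0.03050 t
  Witherite: 43.64 × 0.2234 = 9.749 t
  Mg3Si4O10(OH)2: 3.741 × 0.05100 = 0.1908 t
Total LOI = 23.12 t
Glass = batch − LOI = 377.1 − 23.12 = 354.0 t

LOI loss = 23.12 t; glass = 354.0 t; yield = 93.87%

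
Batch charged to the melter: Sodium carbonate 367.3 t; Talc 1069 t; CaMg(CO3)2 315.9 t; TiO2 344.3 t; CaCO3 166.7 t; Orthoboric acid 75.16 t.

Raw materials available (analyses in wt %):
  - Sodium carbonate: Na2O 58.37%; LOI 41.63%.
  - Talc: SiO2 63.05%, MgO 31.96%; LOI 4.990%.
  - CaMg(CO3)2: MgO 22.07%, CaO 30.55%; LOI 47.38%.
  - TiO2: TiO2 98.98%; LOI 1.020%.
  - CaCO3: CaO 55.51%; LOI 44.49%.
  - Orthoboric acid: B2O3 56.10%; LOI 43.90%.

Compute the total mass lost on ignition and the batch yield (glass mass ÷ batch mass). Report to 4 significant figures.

LOI loss = 466.6 t; glass = 1872 t; yield = 80.05%

Working values are printed, rounded to 4 significant figures, when written out. Exact precision is kept in every operation — each reported number is rounded only once; the derived quantities, including glass mass, LOI, totals, six oxide percentages, the yield, are computed using the weight values on 1872 t of glass at full float precision as written in the problem or the answer.
Each material's LOI contribution:
  Sodium carbonate: 367.3 × 0.4163 = 152.9 t
  Talc: 1069 × 0.04990 = 53.34 t
  CaMg(CO3)2: 315.9 × 0.4738 = 149.7 t
  TiO2: 344.3 × 0.01020 = 3.512 t
  CaCO3: 166.7 × 0.4449 = 74.16 t
  Orthoboric acid: 75.16 × 0.4390 = 33.00 t
Total LOI = 466.6 t
Glass = batch − LOI = 2338 − 466.6 = 1872 t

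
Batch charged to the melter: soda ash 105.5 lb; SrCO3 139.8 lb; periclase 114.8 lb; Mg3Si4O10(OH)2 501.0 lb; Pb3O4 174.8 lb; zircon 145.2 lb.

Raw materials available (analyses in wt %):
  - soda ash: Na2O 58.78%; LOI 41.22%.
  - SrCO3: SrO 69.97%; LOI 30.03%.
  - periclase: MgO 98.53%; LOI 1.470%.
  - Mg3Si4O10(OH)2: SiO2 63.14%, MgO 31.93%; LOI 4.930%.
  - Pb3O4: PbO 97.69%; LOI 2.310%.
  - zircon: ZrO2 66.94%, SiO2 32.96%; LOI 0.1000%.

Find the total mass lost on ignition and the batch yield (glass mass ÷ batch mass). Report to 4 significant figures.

LOI loss = 116.0 lb; glass = 1065 lb; yield = 90.18%

All arithmetic holds exact precision at each step. Values along the way appear with 4-significant-figure rounding alongside each step. A single rounding completes each reported number — the derived quantities (six oxide percentages, glass mass, LOI, the yield, the totals) are computed in full precision using the weight values at 1065 lb of glass, as they appear in the question or the answer.
Each material's LOI contribution:
  soda ash: 105.5 × 0.4122 = 43.49 lb
  SrCO3: 139.8 × 0.3003 = 41.98 lb
  periclase: 114.8 × 0.01470 = 1.688 lb
  Mg3Si4O10(OH)2: 501.0 × 0.04930 = 24.70 lb
  Pb3O4: 174.8 × 0.02310 = 4.038 lb
  zircon: 145.2 × 0.001000 = 0.1452 lb
Total LOI = 116.0 lb
Glass = batch − LOI = 1181 − 116.0 = 1065 lb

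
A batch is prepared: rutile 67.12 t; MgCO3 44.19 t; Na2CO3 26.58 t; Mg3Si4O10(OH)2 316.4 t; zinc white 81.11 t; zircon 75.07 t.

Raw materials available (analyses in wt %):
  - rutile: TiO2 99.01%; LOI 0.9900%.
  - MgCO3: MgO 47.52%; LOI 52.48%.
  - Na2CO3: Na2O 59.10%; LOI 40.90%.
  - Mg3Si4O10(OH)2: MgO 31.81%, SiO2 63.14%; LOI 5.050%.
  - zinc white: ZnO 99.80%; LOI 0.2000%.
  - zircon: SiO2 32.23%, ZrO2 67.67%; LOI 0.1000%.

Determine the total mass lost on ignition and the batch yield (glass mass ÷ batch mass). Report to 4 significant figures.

The intermediate values are shown, with 4-significant-figure rounding, as written. The working math carries exact precision through the solve. Each reported number is rounded only once. All derived quantities are computed in full precision (ignition loss, the yield, six oxide percentages, the totals, glass mass) from the weighed amounts for 559.5 t of glass as quoted within the problem or the answer.
Each material's LOI contribution:
  rutile: 67.12 × 0.009900 = 0.6645 t
  MgCO3: 44.19 × 0.5248 = 23.19 t
  Na2CO3: 26.58 × 0.4090 = 10.87 t
  Mg3Si4O10(OH)2: 316.4 × 0.05050 = 15.98 t
  zinc white: 81.11 × 0.002000 = 0.1622 t
  zircon: 75.07 × 0.001000 = 0.07507 t
Total LOI = 50.94 t
Glass = batch − LOI = 610.5 − 50.94 = 559.5 t

LOI loss = 50.94 t; glass = 559.5 t; yield = 91.66%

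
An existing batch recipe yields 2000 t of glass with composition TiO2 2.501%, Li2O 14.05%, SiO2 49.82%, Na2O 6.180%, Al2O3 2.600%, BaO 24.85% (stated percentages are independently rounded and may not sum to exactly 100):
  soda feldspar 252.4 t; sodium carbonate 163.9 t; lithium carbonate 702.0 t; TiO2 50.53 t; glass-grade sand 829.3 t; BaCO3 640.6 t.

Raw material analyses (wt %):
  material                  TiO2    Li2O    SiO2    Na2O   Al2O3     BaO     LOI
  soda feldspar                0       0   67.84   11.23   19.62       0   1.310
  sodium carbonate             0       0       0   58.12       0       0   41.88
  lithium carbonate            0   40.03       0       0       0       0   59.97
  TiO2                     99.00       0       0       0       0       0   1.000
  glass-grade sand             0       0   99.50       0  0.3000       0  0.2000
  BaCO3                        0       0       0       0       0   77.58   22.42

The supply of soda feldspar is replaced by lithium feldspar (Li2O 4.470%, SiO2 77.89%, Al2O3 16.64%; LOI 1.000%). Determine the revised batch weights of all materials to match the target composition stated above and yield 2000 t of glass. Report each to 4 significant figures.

Exact precision is maintained at each step. Values along the way are displayed, with 4-significant-figure rounding, as written. Every reported number carries a single rounding; all derived quantities, which include the yield, the six compositions, net glass mass, the totals, ignition loss, are re-derived in full float precision, as given in the question or the answer, from the batch weights on 2000 t of glass.
Oxide mass targets, per 2000 t glass:
  TiO2: 2.501% × 2000 = 50.02 t
  Li2O: 14.05% × 2000 = 281.0 t
  SiO2: 49.82% × 2000 = 996.4 t
  Na2O: 6.180% × 2000 = 123.6 t
  Al2O3: 2.600% × 2000 = 52.00 t
  BaO: 24.85% × 2000 = 497.0 t
Mass-balance tally per oxide working from each reported weight, on the stated basis (every target is met by its sum once rounding is allowed for):
  TiO2: 50.53·0.9900 = 50.02 t (target 50.02 t)
  Li2O: 298.7·0.04470 + 668.6·0.4003 = 281.0 t (target 281.0 t)
  SiO2: 298.7·0.7789 + 767.6·0.9950 = 996.4 t (target 996.4 t)
  Na2O: 212.7·0.5812 = 123.6 t (target 123.6 t)
  Al2O3: 298.7·0.1664 + 767.6·0.003000 = 52.01 t (target 52.00 t)
  BaO: 640.6·0.7758 = 497.0 t (target 497.0 t)
Glass-mass sanity pass: total charge less LOI = 2000 t (the Σ of target masses is 2000 t; versus the stated basis of 2000 t — gaps are rounding artifacts).
Adding the batch up: Σ batch = 2639 t; loss to ignition Σ batch·LOI = 638.7 t; the yield ratio, glass ÷ batch: 75.80%.

Revised batch per 2000 t glass:
  lithium feldspar: 298.7 t
  sodium carbonate: 212.7 t
  lithium carbonate: 668.6 t
  TiO2: 50.53 t
  glass-grade sand: 767.6 t
  BaCO3: 640.6 t
Total batch = 2639 t; LOI loss = 638.7 t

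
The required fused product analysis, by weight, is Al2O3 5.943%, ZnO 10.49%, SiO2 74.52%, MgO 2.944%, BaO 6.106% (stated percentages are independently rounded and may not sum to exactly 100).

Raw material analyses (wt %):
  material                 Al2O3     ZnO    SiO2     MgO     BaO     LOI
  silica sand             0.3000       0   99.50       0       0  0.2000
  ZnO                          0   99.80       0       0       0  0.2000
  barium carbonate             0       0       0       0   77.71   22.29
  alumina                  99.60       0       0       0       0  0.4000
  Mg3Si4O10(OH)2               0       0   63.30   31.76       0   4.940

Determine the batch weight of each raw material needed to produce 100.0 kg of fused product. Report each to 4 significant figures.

Batch per 100.0 kg fused product:
  silica sand: 69.00 kg
  ZnO: 10.51 kg
  barium carbonate: 7.857 kg
  alumina: 5.759 kg
  Mg3Si4O10(OH)2: 9.270 kg
Total batch = 102.4 kg; LOI loss = 2.391 kg; yield = 97.66%

Mid-chain values appear with 4-significant-figure rounding within the worked lines; full precision is carried through every step — a single rounding finalizes every reported figure. The derived quantities are recomputed at exact precision (the five compositions, yield, the totals, ignition loss, glass mass) from the batch weights on 100.0 kg of glass, as given in either problem or answer.
Target masses of each oxide per 100.0 kg fused product:
  Al2O3: 5.943% × 100.0 = 5.943 kg
  ZnO: 10.49% × 100.0 = 10.49 kg
  SiO2: 74.52% × 100.0 = 74.52 kg
  MgO: 2.944% × 100.0 = 2.944 kg
  BaO: 6.106% × 100.0 = 6.106 kg
Sums-versus-targets review given the weights on record, at the basis given (oxide sums agree with the targets modulo rounding of the values):
  Al2O3: 69.00·0.003000 + 5.759·0.9960 = 5.943 kg (target 5.943 kg)
  ZnO: 10.51·0.9980 = 10.49 kg (target 10.49 kg)
  SiO2: 69.00·0.9950 + 9.270·0.6330 = 74.52 kg (target 74.52 kg)
  MgO: 9.270·0.3176 = 2.944 kg (target 2.944 kg)
  BaO: 7.857·0.7771 = 6.106 kg (target 6.106 kg)
Glass-mass closure: batch total minus LOI = 100.0 kg (the Σ of target masses is 100.0 kg; basis as stated: 100.0 kg — deltas are rounding alone).
Batch grand total — Σ batch = 102.4 kg; ignition loss, Σ(batch × LOI) = 2.391 kg; yield = glass ÷ total batch = 97.66%.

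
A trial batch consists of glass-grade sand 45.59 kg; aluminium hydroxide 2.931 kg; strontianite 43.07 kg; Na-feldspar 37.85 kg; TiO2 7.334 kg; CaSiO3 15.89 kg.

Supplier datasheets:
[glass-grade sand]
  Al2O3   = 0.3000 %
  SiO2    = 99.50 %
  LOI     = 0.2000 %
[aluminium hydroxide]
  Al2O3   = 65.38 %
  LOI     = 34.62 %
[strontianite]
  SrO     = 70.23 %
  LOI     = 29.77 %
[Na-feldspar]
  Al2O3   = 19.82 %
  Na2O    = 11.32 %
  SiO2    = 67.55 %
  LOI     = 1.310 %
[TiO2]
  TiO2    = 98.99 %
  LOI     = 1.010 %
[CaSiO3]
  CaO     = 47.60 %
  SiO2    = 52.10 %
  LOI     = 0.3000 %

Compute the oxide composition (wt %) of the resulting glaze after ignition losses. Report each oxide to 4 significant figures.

Glass mass = 138.1 kg (batch 152.7 − LOI 14.55).
Composition: CaO 5.476%, SrO 21.90%, Al2O3 6.918%, TiO2 5.256%, Na2O 3.102%, SiO2 57.35%

Mid-chain values are shown rounded to 4 significant digits alongside each step — the whole derivation carries exact precision at all times; every reported value takes just one rounding; all derived quantities (six oxide percentages, ignition loss, the yield, glass mass, totals) are recomputed at full precision from the batch weights at 138.1 kg of glass as they appear in problem or answer.
Oxide-by-oxide delivered mass:
  CaO: 15.89·0.4760 = 7.564 kg
  SrO: 43.07·0.7023 = 30.25 kg
  Al2O3: 45.59·0.003000 + 2.931·0.6538 + 37.85·0.1982 = 9.555 kg
  TiO2: 7.334·0.9899 = 7.260 kg
  Na2O: 37.85·0.1132 = 4.285 kg
  SiO2: 45.59·0.9950 + 37.85·0.6755 + 15.89·0.5210 = 79.21 kg
LOI: 45.59·0.002000 + 2.931·0.3462 + 43.07·0.2977 + 37.85·0.01310 + 7.334·0.01010 + 15.89·0.003000 = 14.55 kg
Resulting glass, batch − LOI: 152.7 − 14.55 = 138.1 kg (= the summed oxide contributions)
wt % = 100 × oxide mass / glass mass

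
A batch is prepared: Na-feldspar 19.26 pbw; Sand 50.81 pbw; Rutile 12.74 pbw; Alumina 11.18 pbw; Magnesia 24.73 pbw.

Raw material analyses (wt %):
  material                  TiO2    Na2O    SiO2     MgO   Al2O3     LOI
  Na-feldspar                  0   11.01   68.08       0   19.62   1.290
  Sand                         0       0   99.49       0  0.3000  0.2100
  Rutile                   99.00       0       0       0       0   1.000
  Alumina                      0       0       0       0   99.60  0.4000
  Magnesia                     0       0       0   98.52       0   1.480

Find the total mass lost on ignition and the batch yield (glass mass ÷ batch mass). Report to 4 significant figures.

Values along the way are shown rounded to 4 significant digits alongside each step. The whole derivation runs at exact precision at all times; every reported result is rounded once only. Derived quantities are recomputed using the weight values for 117.8 pbw of glass at full float precision (the totals, the yield, net glass mass, ignition loss, five oxide percentages) exactly as shown in the question or the answer.
LOI of each material in turn:
  Na-feldspar: 19.26 × 0.01290 = 0.2485 pbw
  Sand: 50.81 × 0.002100 = 0.1067 pbw
  Rutile: 12.74 × 0.01000 = 0.1274 pbw
  Alumina: 11.18 × 0.004000 = 0.04472 pbw
  Magnesia: 24.73 × 0.01480 = 0.3660 pbw
Total LOI = 0.8933 pbw
Glass = batch − LOI = 118.7 − 0.8933 = 117.8 pbw

LOI loss = 0.8933 pbw; glass = 117.8 pbw; yield = 99.25%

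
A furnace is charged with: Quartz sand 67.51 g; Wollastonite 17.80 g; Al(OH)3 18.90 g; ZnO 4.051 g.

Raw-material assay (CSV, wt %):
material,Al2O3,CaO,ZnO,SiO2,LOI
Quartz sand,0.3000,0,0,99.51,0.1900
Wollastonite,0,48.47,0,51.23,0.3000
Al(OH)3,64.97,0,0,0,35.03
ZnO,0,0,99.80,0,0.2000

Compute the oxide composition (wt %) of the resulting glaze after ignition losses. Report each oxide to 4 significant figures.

Glass mass = 101.5 g (batch 108.3 − LOI 6.810).
Composition: Al2O3 12.30%, CaO 8.504%, ZnO 3.985%, SiO2 75.21%

Exact precision is kept at each step — working values are displayed, with 4-significant-figure rounding, at each printed step; a single rounding finalizes each reported value; the derived quantities (yield, LOI, the four compositions, glass mass, totals) are re-derived starting from the weights on 101.5 g of glass in full float precision, as set out in either problem or answer.
Delivered oxide masses:
  Al2O3: 67.51·0.003000 + 18.90·0.6497 = 12.48 g
  CaO: 17.80·0.4847 = 8.628 g
  ZnO: 4.051·0.9980 = 4.043 g
  SiO2: 67.51·0.9951 + 17.80·0.5123 = 76.30 g
LOI: 67.51·0.001900 + 17.80·0.003000 + 18.90·0.3503 + 4.051·0.002000 = 6.810 g
Glass mass = batch − LOI = 108.3 − 6.810 = 101.5 g (equal to the oxide-mass sum)
wt % = 100 × oxide mass / glass mass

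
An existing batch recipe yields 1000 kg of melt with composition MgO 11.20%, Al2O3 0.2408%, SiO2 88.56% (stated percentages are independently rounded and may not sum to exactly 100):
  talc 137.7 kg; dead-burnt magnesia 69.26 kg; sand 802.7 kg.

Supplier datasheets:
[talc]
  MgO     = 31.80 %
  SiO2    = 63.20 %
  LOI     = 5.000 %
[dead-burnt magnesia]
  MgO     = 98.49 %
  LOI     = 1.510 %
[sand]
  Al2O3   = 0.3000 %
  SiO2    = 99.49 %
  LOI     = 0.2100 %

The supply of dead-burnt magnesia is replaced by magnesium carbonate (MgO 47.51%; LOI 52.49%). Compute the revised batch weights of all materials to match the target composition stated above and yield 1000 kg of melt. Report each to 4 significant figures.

The intermediate values are shown, with 4-significant-digit rounding, within the worked lines — all arithmetic runs at full precision from first step to last. A single rounding finalizes every reported number. All derived quantities (totals, the yield, ignition loss, the three compositions, net glass mass) are carried in full precision from the batch weights for 1000 kg of glass, precisely as stated by problem or answer.
The oxide mass targets at 1000 kg melt:
  MgO: 11.20% × 1000 = 112.0 kg
  Al2O3: 0.2408% × 1000 = 2.408 kg
  SiO2: 88.56% × 1000 = 885.6 kg
Per-oxide balance check with the batch weights as given, for the quoted basis mass (every target is met by its sum exact up to rounding of places):
  MgO: 137.7·0.3180 + 143.6·0.4751 = 112.0 kg (target 112.0 kg)
  Al2O3: 802.7·0.003000 = 2.408 kg (target 2.408 kg)
  SiO2: 137.7·0.6320 + 802.7·0.9949 = 885.6 kg (target 885.6 kg)
Auditing the glass mass value: batch total minus LOI = 1000 kg (the targets, summed, come to 1000 kg; versus the stated basis of 1000 kg — differing by rounding only).
Summing the batch: Σ batch = 1084 kg; LOI removed, Σ of batch·LOI: 83.95 kg; yield, glass over the total, = 92.26%.

Revised batch per 1000 kg melt:
  talc: 137.7 kg
  magnesium carbonate: 143.6 kg
  sand: 802.7 kg
Total batch = 1084 kg; LOI loss = 83.95 kg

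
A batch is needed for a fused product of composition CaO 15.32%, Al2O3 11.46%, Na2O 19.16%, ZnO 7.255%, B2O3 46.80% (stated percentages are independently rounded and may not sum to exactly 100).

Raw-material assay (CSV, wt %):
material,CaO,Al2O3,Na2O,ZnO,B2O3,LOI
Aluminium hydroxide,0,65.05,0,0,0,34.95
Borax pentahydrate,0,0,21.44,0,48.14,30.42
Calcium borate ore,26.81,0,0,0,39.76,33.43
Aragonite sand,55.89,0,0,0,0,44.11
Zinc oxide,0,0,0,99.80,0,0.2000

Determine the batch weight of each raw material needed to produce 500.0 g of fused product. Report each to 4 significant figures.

Full precision is kept at each step; working values are printed rounded off to 4 significant digits within the worked lines. Each reported result receives exactly one rounding — all derived quantities (the yield, five oxide percentages, ignition loss, glass mass, the totals) are re-derived using the weight values at 500.0 g of glass in full precision exactly as shown in problem or answer.
Oxide-by-oxide targets in 500.0 g fused product:
  CaO: 15.32% × 500.0 = 76.60 g
  Al2O3: 11.46% × 500.0 = 57.30 g
  Na2O: 19.16% × 500.0 = 95.80 g
  ZnO: 7.255% × 500.0 = 36.28 g
  B2O3: 46.80% × 500.0 = 234.0 g
Per-oxide balance check with the batch weights as given, per the basis as stated (target by target, the sums agree within answer rounding):
  CaO: 47.53·0.2681 + 114.3·0.5589 = 76.63 g (target 76.60 g)
  Al2O3: 88.09·0.6505 = 57.30 g (target 57.30 g)
  Na2O: 446.8·0.2144 = 95.79 g (target 95.80 g)
  ZnO: 36.35·0.9980 = 36.28 g (target 36.28 g)
  B2O3: 446.8·0.4814 + 47.53·0.3976 = 234.0 g (target 234.0 g)
Mass balance on the glass: net batch after ignition = 500.0 g (the Σ of target masses is 500.0 g; stated basis 500.0 g — any gap is answer rounding).
Batch total: Σ batch = 733.1 g; Σ batch·LOI gives LOI loss = 233.1 g; the yield ratio, glass ÷ batch: 68.20%.

Batch per 500.0 g fused product:
  Aluminium hydroxide: 88.09 g
  Borax pentahydrate: 446.8 g
  Calcium borate ore: 47.53 g
  Aragonite sand: 114.3 g
  Zinc oxide: 36.35 g
Total batch = 733.1 g; LOI loss = 233.1 g; yield = 68.20%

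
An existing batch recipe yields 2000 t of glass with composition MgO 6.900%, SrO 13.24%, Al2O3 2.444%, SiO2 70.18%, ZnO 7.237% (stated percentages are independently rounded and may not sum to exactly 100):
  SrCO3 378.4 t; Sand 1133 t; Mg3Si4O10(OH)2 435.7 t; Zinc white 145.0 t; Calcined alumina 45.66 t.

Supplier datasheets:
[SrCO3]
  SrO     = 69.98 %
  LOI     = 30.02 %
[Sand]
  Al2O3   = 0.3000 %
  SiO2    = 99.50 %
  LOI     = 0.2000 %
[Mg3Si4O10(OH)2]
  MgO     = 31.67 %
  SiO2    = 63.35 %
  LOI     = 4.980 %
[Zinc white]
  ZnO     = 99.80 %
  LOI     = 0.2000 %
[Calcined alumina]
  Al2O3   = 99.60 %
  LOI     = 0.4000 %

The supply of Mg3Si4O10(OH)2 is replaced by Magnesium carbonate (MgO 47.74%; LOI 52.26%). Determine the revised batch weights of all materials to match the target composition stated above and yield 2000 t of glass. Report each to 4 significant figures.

The working math runs at exact precision in all steps; working values are shown (rounded to four significant digits) within the worked lines. Each reported figure includes exactly one rounding. Derived quantities, which include totals, five oxide percentages, glass mass, LOI, the yield, are re-derived in full precision, exactly as printed in the question or the answer, from the batch weights at 2000 t of glass.
Target oxide masses per 2000 t glass:
  MgO: 6.900% × 2000 = 138.0 t
  SrO: 13.24% × 2000 = 264.8 t
  Al2O3: 2.444% × 2000 = 48.88 t
  SiO2: 70.18% × 2000 = 1404 t
  ZnO: 7.237% × 2000 = 144.7 t
A balance pass over the oxides, from the weights as reported, versus the basis set out (summed amounts equal target values modulo rounding of the values):
  MgO: 289.1·0.4774 = 138.0 t (target 138.0 t)
  SrO: 378.4·0.6998 = 264.8 t (target 264.8 t)
  Al2O3: 1411·0.003000 + 44.83·0.9960 = 48.88 t (target 48.88 t)
  SiO2: 1411·0.9950 = 1404 t (target 1404 t)
  ZnO: 145.0·0.9980 = 144.7 t (target 144.7 t)
Consistency of the glass mass: total charge less LOI = 2000 t (targets for the oxides total 2000 t; the stated basis being 2000 t — gaps are rounding artifacts).
Total batch = Σ batch = 2268 t; loss to ignition Σ batch·LOI = 268.0 t; the yield ratio, glass ÷ batch: 88.19%.

Revised batch per 2000 t glass:
  SrCO3: 378.4 t
  Sand: 1411 t
  Magnesium carbonate: 289.1 t
  Zinc white: 145.0 t
  Calcined alumina: 44.83 t
Total batch = 2268 t; LOI loss = 268.0 t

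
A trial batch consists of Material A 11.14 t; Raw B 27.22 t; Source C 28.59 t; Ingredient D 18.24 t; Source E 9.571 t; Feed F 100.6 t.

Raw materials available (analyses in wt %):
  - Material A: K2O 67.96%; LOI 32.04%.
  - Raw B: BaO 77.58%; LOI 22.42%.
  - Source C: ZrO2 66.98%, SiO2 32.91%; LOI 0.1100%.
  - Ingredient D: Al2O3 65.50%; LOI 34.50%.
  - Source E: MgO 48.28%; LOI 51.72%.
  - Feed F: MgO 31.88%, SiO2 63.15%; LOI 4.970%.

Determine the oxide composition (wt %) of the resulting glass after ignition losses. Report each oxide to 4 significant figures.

Every computation runs at full precision end to end — in-progress results appear, rounded to 4 significant digits, alongside each step. Every reported number includes exactly one rounding; the derived quantities (totals, LOI, net glass mass, six oxide percentages, the yield) are recomputed in full float precision starting from the weights for 169.4 t of glass, as they appear in the problem or answer text.
What the batch supplies per oxide:
  ZrO2: 28.59·0.6698 = 19.15 t
  BaO: 27.22·0.7758 = 21.12 t
  K2O: 11.14·0.6796 = 7.571 t
  MgO: 9.571·0.4828 + 100.6·0.3188 = 36.69 t
  SiO2: 28.59·0.3291 + 100.6·0.6315 = 72.94 t
  Al2O3: 18.24·0.6550 = 11.95 t
LOI: 11.14·0.3204 + 27.22·0.2242 + 28.59·0.001100 + 18.24·0.3450 + 9.571·0.5172 + 100.6·0.04970 = 25.95 t
batch − LOI leaves glass = 195.4 − 25.95 = 169.4 t (consistent with Σ oxide mass)
oxide / glass × 100 gives the wt %

Glass mass = 169.4 t (batch 195.4 − LOI 25.95).
Composition: ZrO2 11.30%, BaO 12.46%, K2O 4.469%, MgO 21.66%, SiO2 43.05%, Al2O3 7.052%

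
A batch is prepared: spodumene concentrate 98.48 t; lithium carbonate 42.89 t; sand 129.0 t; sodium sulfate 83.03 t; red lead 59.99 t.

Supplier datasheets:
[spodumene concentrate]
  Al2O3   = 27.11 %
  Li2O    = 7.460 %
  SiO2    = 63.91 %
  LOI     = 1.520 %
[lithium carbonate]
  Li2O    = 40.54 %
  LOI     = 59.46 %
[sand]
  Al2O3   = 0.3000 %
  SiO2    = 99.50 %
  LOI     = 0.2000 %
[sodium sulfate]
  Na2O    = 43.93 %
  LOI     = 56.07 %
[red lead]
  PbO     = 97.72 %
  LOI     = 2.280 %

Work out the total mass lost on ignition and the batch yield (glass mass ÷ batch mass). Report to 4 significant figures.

All arithmetic carries full float precision all the way through — in-progress results are displayed (rounded to four significant figures) between the steps. Exactly one rounding goes into every reported value — the derived quantities (the yield, LOI, glass mass, five oxide percentages, totals) are recomputed from the batch weights for 338.2 t of glass in full precision exactly as shown in problem or answer.
Material-by-material LOI:
  spodumene concentrate: 98.48 × 0.01520 = 1.497 t
  lithium carbonate: 42.89 × 0.5946 = 25.50 t
  sand: 129.0 × 0.002000 = 0.2580 t
  sodium sulfate: 83.03 × 0.5607 = 46.55 t
  red lead: 59.99 × 0.02280 = 1.368 t
Total LOI = 75.18 t
Glass = batch − LOI = 413.4 − 75.18 = 338.2 t

LOI loss = 75.18 t; glass = 338.2 t; yield = 81.81%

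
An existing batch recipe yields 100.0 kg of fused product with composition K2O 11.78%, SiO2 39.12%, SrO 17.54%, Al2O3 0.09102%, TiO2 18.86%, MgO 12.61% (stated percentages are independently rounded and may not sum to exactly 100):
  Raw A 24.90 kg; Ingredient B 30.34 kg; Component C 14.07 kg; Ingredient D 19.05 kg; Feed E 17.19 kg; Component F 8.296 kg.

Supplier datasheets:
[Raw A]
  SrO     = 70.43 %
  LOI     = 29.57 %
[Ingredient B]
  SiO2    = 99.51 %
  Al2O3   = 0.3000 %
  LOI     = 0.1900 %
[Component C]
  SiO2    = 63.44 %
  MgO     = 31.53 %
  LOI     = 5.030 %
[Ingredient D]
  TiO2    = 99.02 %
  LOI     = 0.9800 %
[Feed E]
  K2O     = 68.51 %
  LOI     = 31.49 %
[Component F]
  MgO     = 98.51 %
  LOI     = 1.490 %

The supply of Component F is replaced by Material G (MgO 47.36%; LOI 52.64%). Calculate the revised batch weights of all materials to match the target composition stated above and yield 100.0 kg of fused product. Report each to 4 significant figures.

The working math runs at exact precision throughout. In-progress results are shown (rounded to 4 significant digits) alongside each step. Each reported result sees exactly one rounding — all derived quantities are re-derived in full float precision (the totals, yield, six oxide percentages, glass mass, ignition loss) from the weighed amounts at 100.0 kg of glass as written in the problem or answer text.
The oxide mass targets at 100.0 kg fused product:
  K2O: 11.78% × 100.0 = 11.78 kg
  SiO2: 39.12% × 100.0 = 39.12 kg
  SrO: 17.54% × 100.0 = 17.54 kg
  Al2O3: 0.09102% × 100.0 = 0.09102 kg
  TiO2: 18.86% × 100.0 = 18.86 kg
  MgO: 12.61% × 100.0 = 12.61 kg
Verifying the oxide balance from the weights as reported, versus the basis set out (oxide sums agree with the targets exact up to rounding of places):
  K2O: 17.19·0.6851 = 11.78 kg (target 11.78 kg)
  SiO2: 30.34·0.9951 + 14.07·0.6344 = 39.12 kg (target 39.12 kg)
  SrO: 24.90·0.7043 = 17.54 kg (target 17.54 kg)
  Al2O3: 30.34·0.003000 = 0.09102 kg (target 0.09102 kg)
  TiO2: 19.05·0.9902 = 18.86 kg (target 18.86 kg)
  MgO: 14.07·0.3153 + 17.26·0.4736 = 12.61 kg (target 12.61 kg)
The glass-mass cross-check: whole batch net of LOI = 100.0 kg (the targets, summed, come to 100.0 kg; the stated basis being 100.0 kg — deltas are rounding alone).
Batch grand total — Σ batch = 122.8 kg; Σ batch·LOI gives LOI loss = 22.81 kg; yield = glass ÷ total batch = 81.42%.

Revised batch per 100.0 kg fused product:
  Raw A: 24.90 kg
  Ingredient B: 30.34 kg
  Component C: 14.07 kg
  Ingredient D: 19.05 kg
  Feed E: 17.19 kg
  Material G: 17.26 kg
Total batch = 122.8 kg; LOI loss = 22.81 kg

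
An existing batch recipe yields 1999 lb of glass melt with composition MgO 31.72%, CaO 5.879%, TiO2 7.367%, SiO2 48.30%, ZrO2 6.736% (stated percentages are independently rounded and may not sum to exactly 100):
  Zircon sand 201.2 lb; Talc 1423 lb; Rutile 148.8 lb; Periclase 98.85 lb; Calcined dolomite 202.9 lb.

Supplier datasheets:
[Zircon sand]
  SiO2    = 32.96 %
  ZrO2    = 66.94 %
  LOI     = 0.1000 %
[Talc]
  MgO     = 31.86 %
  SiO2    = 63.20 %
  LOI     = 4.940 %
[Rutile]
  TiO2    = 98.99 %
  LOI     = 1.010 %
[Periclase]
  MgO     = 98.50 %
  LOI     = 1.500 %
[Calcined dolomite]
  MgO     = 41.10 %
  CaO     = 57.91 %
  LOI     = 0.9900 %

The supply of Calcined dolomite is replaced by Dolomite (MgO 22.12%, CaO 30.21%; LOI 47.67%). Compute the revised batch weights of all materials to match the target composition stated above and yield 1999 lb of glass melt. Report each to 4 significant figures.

Revised batch per 1999 lb glass melt:
  Zircon sand: 201.2 lb
  Talc: 1423 lb
  Rutile: 148.8 lb
  Periclase: 96.17 lb
  Dolomite: 389.0 lb
Total batch = 2258 lb; LOI loss = 258.9 lb

Rounding to four significant figures applies to each working value as displayed — every computation carries full precision from start to finish; each reported value receives exactly one rounding; all derived quantities (the totals, glass mass, yield, LOI, the five compositions) are computed starting from the weights for 1999 lb of glass in exact precision, as they appear in the problem or the answer.
Target oxide masses per 1999 lb glass melt:
  MgO: 31.72% × 1999 = 634.1 lb
  CaO: 5.879% × 1999 = 117.5 lb
  TiO2: 7.367% × 1999 = 147.3 lb
  SiO2: 48.30% × 1999 = 965.5 lb
  ZrO2: 6.736% × 1999 = 134.7 lb
Checking each oxide sum using the reported weights, for the quoted basis mass (oxide sums agree with the targets inside rounding margins):
  MgO: 1423·0.3186 + 96.17·0.9850 + 389.0·0.2212 = 634.1 lb (target 634.1 lb)
  CaO: 389.0·0.3021 = 117.5 lb (target 117.5 lb)
  TiO2: 148.8·0.9899 = 147.3 lb (target 147.3 lb)
  SiO2: 201.2·0.3296 + 1423·0.6320 = 965.7 lb (target 965.5 lb)
  ZrO2: 201.2·0.6694 = 134.7 lb (target 134.7 lb)
Auditing the glass mass value: whole batch net of LOI = 1999 lb (summing oxide targets gives 1999 lb; with the basis standing at 1999 lb — differing by rounding only).
Adding the batch up: Σ batch = 2258 lb; Σ batch·LOI gives LOI loss = 258.9 lb; yield = glass ÷ total batch = 88.54%.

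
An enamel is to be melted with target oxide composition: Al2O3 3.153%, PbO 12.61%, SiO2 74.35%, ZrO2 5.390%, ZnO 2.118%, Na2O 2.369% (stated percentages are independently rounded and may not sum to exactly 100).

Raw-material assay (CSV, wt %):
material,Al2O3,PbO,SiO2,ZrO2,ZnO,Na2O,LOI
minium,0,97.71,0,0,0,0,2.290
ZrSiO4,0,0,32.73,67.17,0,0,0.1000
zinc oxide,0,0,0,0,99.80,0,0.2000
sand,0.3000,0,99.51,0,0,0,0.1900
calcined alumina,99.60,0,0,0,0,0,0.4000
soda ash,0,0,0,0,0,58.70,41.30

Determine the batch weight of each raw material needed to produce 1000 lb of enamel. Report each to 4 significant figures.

Batch per 1000 lb enamel:
  minium: 129.1 lb
  ZrSiO4: 80.24 lb
  zinc oxide: 21.22 lb
  sand: 720.8 lb
  calcined alumina: 29.49 lb
  soda ash: 40.36 lb
Total batch = 1021 lb; LOI loss = 21.24 lb; yield = 97.92%

Exact precision is held through the solve — the intermediate values are displayed, with 4-significant-digit rounding, in the working — every reported value is rounded only once — all derived quantities, including ignition loss, the yield, six oxide percentages, the totals, net glass mass, are re-derived starting from the weights per 1000 lb of glass in exact precision, precisely as stated by either problem or answer.
Oxide mass targets, per 1000 lb enamel:
  Al2O3: 3.153% × 1000 = 31.53 lb
  PbO: 12.61% × 1000 = 126.1 lb
  SiO2: 74.35% × 1000 = 743.5 lb
  ZrO2: 5.390% × 1000 = 53.90 lb
  ZnO: 2.118% × 1000 = 21.18 lb
  Na2O: 2.369% × 1000 = 23.69 lb
Balance tally, oxide-wise, from the weights as reported, at the basis given (each sum matches its target mass given rounding of the digits):
  Al2O3: 720.8·0.003000 + 29.49·0.9960 = 31.53 lb (target 31.53 lb)
  PbO: 129.1·0.9771 = 126.1 lb (target 126.1 lb)
  SiO2: 80.24·0.3273 + 720.8·0.9951 = 743.5 lb (target 743.5 lb)
  ZrO2: 80.24·0.6717 = 53.90 lb (target 53.90 lb)
  ZnO: 21.22·0.9980 = 21.18 lb (target 21.18 lb)
  Na2O: 40.36·0.5870 = 23.69 lb (target 23.69 lb)
Glass-mass closure: whole batch net of LOI = 1000 lb (targets for the oxides total 999.9 lb; stated basis 1000 lb — any gap is answer rounding).
Summing the batch: Σ batch = 1021 lb; loss to ignition Σ batch·LOI = 21.24 lb; yield, glass over the total, = 97.92%.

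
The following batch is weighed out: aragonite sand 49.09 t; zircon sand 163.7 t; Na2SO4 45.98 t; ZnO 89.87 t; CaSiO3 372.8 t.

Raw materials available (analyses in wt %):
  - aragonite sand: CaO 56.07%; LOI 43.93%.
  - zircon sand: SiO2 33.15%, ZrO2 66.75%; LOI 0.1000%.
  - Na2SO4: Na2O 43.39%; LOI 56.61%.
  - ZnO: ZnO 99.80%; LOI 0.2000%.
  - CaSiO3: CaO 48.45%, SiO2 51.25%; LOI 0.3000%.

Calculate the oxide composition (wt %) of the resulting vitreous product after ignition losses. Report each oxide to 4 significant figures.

The intermediate values are shown, with 4-significant-figure rounding, alongside each step — every computation carries exact precision end to end — a single rounding yields every reported value; the derived quantities, including net glass mass, the yield, LOI, the totals, five oxide percentages, are computed from the weighed amounts on 672.4 t of glass in exact precision as set out in problem or answer.
Oxide masses out of the charge:
  CaO: 49.09·0.5607 + 372.8·0.4845 = 208.1 t
  Na2O: 45.98·0.4339 = 19.95 t
  SiO2: 163.7·0.3315 + 372.8·0.5125 = 245.3 t
  ZnO: 89.87·0.9980 = 89.69 t
  ZrO2: 163.7·0.6675 = 109.3 t
LOI: 49.09·0.4393 + 163.7·0.001000 + 45.98·0.5661 + 89.87·0.002000 + 372.8·0.003000 = 49.06 t
Resulting glass, batch − LOI: 721.4 − 49.06 = 672.4 t (= Σ oxide masses)
wt %: oxide over glass, times 100

Glass mass = 672.4 t (batch 721.4 − LOI 49.06).
Composition: CaO 30.96%, Na2O 2.967%, SiO2 36.49%, ZnO 13.34%, ZrO2 16.25%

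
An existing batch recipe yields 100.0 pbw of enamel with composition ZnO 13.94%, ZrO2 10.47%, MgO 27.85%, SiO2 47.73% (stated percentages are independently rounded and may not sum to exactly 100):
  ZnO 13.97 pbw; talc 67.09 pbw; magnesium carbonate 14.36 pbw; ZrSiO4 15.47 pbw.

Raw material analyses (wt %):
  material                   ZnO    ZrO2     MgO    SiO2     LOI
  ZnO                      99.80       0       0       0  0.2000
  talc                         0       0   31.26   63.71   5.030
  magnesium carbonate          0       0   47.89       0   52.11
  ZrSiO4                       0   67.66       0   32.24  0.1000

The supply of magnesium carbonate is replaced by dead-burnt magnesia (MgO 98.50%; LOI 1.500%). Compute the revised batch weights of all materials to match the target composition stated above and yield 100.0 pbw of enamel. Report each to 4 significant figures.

Intermediates are displayed rounded to 4 significant figures in the printout; each numeric step keeps full precision at every stage — each reported value undergoes a single rounding — the derived quantities are rebuilt in full precision (ignition loss, the yield, totals, glass mass, the four compositions) starting from the weights for 100.0 pbw of glass as they appear in the problem or the answer.
Target masses of each oxide per 100.0 pbw enamel:
  ZnO: 13.94% × 100.0 = 13.94 pbw
  ZrO2: 10.47% × 100.0 = 10.47 pbw
  MgO: 27.85% × 100.0 = 27.85 pbw
  SiO2: 47.73% × 100.0 = 47.73 pbw
Balance tally, oxide-wise, applying the batch weights above, on the stated basis (every target is met by its sum inside rounding margins):
  ZnO: 13.97·0.9980 = 13.94 pbw (target 13.94 pbw)
  ZrO2: 15.47·0.6766 = 10.47 pbw (target 10.47 pbw)
  MgO: 67.09·0.3126 + 6.983·0.9850 = 27.85 pbw (target 27.85 pbw)
  SiO2: 67.09·0.6371 + 15.47·0.3224 = 47.73 pbw (target 47.73 pbw)
Glass-mass closure: total charge less LOI = 99.99 pbw (targets for the oxides total 99.99 pbw; versus the stated basis of 100.0 pbw — rounding explains the deltas).
Summing the batch: Σ batch = 103.5 pbw; Σ batch·LOI gives LOI loss = 3.523 pbw; yield = glass ÷ total batch = 96.60%.

Revised batch per 100.0 pbw enamel:
  ZnO: 13.97 pbw
  talc: 67.09 pbw
  dead-burnt magnesia: 6.983 pbw
  ZrSiO4: 15.47 pbw
Total batch = 103.5 pbw; LOI loss = 3.523 pbw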